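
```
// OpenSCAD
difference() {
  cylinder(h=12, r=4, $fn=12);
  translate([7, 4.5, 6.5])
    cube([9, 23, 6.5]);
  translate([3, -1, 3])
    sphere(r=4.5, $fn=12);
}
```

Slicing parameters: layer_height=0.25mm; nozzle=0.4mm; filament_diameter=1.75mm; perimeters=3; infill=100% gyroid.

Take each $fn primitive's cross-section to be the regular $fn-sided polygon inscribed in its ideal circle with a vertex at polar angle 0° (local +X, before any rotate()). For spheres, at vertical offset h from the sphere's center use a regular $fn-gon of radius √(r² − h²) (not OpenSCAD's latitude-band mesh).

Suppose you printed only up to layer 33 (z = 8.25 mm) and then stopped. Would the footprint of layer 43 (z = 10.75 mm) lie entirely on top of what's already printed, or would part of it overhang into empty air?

entirely on top

Compare the two slices. At z = 8.25: the r=4 cylinder gives a regular 12-gon of circumradius 4 (constant along its height) (area = (12/2)·4.000²·sin(360°/12) = 48.00 mm²); the cube at (7, 4.5) is present — its section is the full 9×23 rectangle (area 207.00 mm²); the sphere at (3, -1) does not reach this height (|z−center|=5.250 > r=4.5); After the difference (first − rest): starting from the r=4 cylinder (48.00 mm²), the 9×23 cube at (7, 4.5) misses the remaining region (no effect) — area = 48.00 mm². At z = 10.75: the cylinder: section is a regular 12-gon, circumradius r=4 (area = (12/2)·4.000²·sin(360°/12) = 48.00 mm²); the 9×23 cube at (7, 4.5) contributes its full rectangle (area 207.00 mm²); the sphere at (3, -1) does not reach this height (|z−center|=7.750 > r=4.5); After the difference (first − rest): starting from the r=4 cylinder (48.00 mm²), the 9×23 cube at (7, 4.5) misses the remaining region (no effect) — area = 48.00 mm². Checking containment: the cross-section at z = 10.75 is a subset of the cross-section at z = 8.25.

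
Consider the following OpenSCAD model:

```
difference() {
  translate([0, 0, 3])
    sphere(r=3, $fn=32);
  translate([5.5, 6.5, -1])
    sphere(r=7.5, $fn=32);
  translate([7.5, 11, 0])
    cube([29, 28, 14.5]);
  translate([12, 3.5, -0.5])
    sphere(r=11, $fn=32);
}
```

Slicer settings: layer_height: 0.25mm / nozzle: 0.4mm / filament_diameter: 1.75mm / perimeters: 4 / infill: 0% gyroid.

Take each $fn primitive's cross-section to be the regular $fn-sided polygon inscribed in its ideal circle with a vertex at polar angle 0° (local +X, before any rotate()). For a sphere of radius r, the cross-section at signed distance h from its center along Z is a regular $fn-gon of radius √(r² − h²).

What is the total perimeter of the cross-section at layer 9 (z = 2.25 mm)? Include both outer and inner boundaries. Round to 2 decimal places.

17.25 mm

At z = 2.25 mm: the sphere: section is a regular 32-gon, circumradius = √(r²−h²) = √(3²−0.75²) = 2.905 (perimeter = 2·32·2.905·sin(180°/32) = 18.22 mm); the r=7.5 sphere at (5.5, 6.5) contributes a regular 32-gon of circumradius √(7.5²−3.25²) = 6.759 (perimeter = 2·32·6.759·sin(180°/32) = 42.40 mm); the 29×28 cube at (7.5, 11) contributes its full rectangle (perimeter 114.00 mm); the r=11 sphere at (12, 3.5) slices to a regular 32-gon of circumradius 10.651 (√(r²−h²) with h=2.75 from center) (perimeter = 2·32·10.651·sin(180°/32) = 66.81 mm); Taking the first minus the rest: starting from the r=3 sphere, the r=7.5 sphere at (5.5, 6.5) partially overlaps it — only the 3.07 mm² overlap (of its 142.61 mm²) is removed, clipping the outline; the 29×28 cube at (7.5, 11) misses the remaining region (no effect); the r=11 sphere at (12, 3.5) partially overlaps it — only the 1.30 mm² overlap (of its 354.09 mm²) is removed, clipping the outline — boundary = 17.25 mm. Overall, the cross-section is a single solid region. Total boundary length (outer) = 17.25 mm.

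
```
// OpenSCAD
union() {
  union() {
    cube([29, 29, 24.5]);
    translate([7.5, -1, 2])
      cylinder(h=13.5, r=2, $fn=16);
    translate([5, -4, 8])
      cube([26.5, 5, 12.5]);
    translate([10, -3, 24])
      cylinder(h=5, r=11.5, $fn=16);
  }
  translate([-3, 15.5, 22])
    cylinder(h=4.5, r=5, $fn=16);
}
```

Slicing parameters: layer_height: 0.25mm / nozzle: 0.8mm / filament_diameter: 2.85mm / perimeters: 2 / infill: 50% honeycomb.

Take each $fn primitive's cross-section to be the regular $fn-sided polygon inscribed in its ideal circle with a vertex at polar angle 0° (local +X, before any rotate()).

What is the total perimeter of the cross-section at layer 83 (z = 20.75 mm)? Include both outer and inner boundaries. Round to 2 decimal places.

116.00 mm

At z = 20.75 mm: the cube is present — its section is the full 29×29 rectangle (perimeter 116.00 mm); the cylinder at (7.5, -1) does not reach this height (z outside [2, 15.5]); the cube at (5, -4) is not intersected at this z (z outside [8, 20.5]); the cylinder at (10, -3) is not intersected at this z (z outside [24, 29]); Combining (union): only the 29×29 cube is present, so the union is just that shape — boundary = 116.00 mm; the cylinder at (-3, 15.5) is not intersected at this z (z outside [22, 26.5]); Taking the union: only the result so far is present, so the union is just that shape — boundary = 116.00 mm. Overall, the cross-section is a single solid region. Total boundary length (outer) = 116.00 mm.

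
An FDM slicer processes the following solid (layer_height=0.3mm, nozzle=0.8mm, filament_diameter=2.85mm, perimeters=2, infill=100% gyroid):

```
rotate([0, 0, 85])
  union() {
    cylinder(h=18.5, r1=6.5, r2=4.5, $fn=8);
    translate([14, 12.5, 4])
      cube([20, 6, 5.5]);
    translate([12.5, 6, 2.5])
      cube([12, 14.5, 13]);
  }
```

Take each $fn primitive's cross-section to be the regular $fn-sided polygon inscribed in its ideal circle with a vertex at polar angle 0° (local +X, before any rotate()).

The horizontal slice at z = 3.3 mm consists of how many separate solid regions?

At z = 3.3 mm: the cone (r1=6.5→r2=4.5) has section circumradius 6.143 here — a regular 8-gon; the cube at (14, 12.5) does not reach this height (z outside [4, 9.5]); the cube at (12.5, 6) (footprint 12×14.5) is included at this height; Taking the union: the 2 present regions are separate (no shared area or edge), so areas and boundary lengths simply add and each stays a separate island — 2 connected regions; (rotated 85° about Z; rotation is an isometry so areas/perimeters/island counts are preserved). The result has 2 disconnected regions.

2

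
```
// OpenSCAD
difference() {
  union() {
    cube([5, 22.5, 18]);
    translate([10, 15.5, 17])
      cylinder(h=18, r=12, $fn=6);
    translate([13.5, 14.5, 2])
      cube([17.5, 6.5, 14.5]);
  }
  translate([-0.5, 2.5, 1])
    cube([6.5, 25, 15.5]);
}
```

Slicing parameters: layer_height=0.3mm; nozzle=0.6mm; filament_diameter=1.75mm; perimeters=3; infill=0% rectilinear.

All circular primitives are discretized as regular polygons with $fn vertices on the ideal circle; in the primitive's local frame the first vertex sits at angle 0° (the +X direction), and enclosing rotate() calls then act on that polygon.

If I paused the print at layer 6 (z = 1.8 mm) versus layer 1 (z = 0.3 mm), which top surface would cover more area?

layer 1 (z = 0.3 mm)

Layer 6 (z = 1.8): the cube is present — its section is the full 5×22.5 rectangle (area 112.50 mm²); the cylinder at (10, 15.5) is absent (z outside [17, 35]); the cube at (13.5, 14.5) is absent (z outside [2, 16.5]); Taking the union: only the 5×22.5 cube is present, so the union is just that shape — area = 112.50 mm²; the cube at (-0.5, 2.5) (footprint 6.5×25) is included at this height (area 162.50 mm²); After the difference (first − rest): starting from that combined region (112.50 mm²), the 6.5×25 cube at (-0.5, 2.5) partially overlaps it — only the 100.00 mm² overlap (of its 162.50 mm²) is removed, clipping the outline — area = 12.50 mm². So its area = 12.50 mm². Layer 1 (z = 0.3): the cube is present — its section is the full 5×22.5 rectangle (area 112.50 mm²); the cylinder at (10, 15.5) does not reach this height (z outside [17, 35]); the cube at (13.5, 14.5) is absent (z outside [2, 16.5]); Taking the union: only the 5×22.5 cube is present, so the union is just that shape — area = 112.50 mm²; the cube at (-0.5, 2.5) is absent (z outside [1, 16.5]); After the difference (first − rest): none of the subtracted shapes is present at this height, so the result so far is unchanged — area = 112.50 mm². So its area = 112.50 mm². Layer 1 is larger (112.50 vs 12.50 mm²).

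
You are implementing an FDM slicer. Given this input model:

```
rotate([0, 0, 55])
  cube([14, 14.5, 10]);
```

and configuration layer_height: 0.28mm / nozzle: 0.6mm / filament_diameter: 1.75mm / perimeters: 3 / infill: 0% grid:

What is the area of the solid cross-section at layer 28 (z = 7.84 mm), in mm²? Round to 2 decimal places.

At z = 7.84 mm: the cube is present — its section is the full 14×14.5 rectangle (area 203.00 mm²); (whole slice rotated 55° about Z — lengths, areas and connectivity unchanged). Overall, the cross-section is a single solid region. Net area = 203.00 mm².

203.00 mm²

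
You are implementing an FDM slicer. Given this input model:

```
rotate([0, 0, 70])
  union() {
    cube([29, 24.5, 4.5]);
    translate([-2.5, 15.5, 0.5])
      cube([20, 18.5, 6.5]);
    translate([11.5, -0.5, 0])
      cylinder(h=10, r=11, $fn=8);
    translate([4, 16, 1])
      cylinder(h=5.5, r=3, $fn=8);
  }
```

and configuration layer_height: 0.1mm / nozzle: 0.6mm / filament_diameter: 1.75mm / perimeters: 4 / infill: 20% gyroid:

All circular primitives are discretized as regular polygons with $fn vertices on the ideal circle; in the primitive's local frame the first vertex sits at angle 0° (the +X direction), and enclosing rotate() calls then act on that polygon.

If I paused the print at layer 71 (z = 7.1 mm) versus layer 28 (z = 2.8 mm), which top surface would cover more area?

layer 28 (z = 2.8 mm)

Layer 71 (z = 7.1): the cube is not intersected at this z (z outside [0, 4.5]); the cube at (-2.5, 15.5) is absent (z outside [0.5, 7]); the r=11 cylinder at (11.5, -0.5) gives a regular 8-gon of circumradius 11 (constant along its height) (area = (8/2)·11.000²·sin(360°/8) = 342.24 mm²); the cylinder at (4, 16) is absent (z outside [1, 6.5]); Combining (union): only the r=11 cylinder at (11.5, -0.5) is present, so the union is just that shape — area = 342.24 mm²; (rotated 70° about Z; rotation is an isometry so areas/perimeters/island counts are preserved). So its area = 342.24 mm². Layer 28 (z = 2.8): the cube (footprint 29×24.5) is included at this height (area 710.50 mm²); the cube at (-2.5, 15.5) (footprint 20×18.5) is included at this height (area 370.00 mm²); the cylinder at (11.5, -0.5): section is a regular 8-gon, circumradius r=11 (area = (8/2)·11.000²·sin(360°/8) = 342.24 mm²); the cylinder at (4, 16): section is a regular 8-gon, circumradius r=3 (area = (8/2)·3.000²·sin(360°/8) = 25.46 mm²); Taking the union: the regions partially overlap — summed areas 1448.20 mm² minus the doubly-counted overlap 343.18 mm² gives 1105.02 mm² — area = 1105.02 mm²; (rotated 70° about Z; rotation is an isometry so areas/perimeters/island counts are preserved). So its area = 1105.02 mm². Layer 28 is larger (1105.02 vs 342.24 mm²).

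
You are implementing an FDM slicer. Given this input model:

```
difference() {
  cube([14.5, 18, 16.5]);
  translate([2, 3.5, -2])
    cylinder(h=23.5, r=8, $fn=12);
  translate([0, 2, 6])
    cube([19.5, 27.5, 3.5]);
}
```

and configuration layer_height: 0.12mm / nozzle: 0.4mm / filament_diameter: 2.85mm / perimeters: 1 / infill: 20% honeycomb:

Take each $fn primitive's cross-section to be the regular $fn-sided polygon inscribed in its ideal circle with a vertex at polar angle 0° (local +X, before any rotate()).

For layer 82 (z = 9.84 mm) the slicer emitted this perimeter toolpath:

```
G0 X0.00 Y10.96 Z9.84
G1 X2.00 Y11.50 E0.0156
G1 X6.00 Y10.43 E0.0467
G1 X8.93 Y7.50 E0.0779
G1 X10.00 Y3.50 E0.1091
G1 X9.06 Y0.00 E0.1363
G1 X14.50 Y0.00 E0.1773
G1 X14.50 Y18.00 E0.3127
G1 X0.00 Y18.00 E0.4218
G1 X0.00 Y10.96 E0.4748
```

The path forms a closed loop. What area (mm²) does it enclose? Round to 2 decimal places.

164.17 mm²

Apply the shoelace formula to the sequence of (X, Y) vertices; enclosed area = 164.17 mm².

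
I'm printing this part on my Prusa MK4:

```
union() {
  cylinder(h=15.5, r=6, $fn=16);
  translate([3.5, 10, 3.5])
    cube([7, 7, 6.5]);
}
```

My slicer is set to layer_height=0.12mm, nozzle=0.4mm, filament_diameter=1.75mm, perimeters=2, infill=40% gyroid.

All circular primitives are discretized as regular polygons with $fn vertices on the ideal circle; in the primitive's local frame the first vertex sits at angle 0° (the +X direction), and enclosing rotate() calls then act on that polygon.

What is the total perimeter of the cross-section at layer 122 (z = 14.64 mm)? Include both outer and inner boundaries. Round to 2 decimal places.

37.46 mm

At z = 14.64 mm: the cylinder: section is a regular 16-gon, circumradius r=6 (perimeter = 2·16·6.000·sin(180°/16) = 37.46 mm); the cube at (3.5, 10) is absent (z outside [3.5, 10]); Merging all regions: only the r=6 cylinder is present, so the union is just that shape — boundary = 37.46 mm. Overall, the cross-section is a single solid region. Total boundary length (outer) = 37.46 mm.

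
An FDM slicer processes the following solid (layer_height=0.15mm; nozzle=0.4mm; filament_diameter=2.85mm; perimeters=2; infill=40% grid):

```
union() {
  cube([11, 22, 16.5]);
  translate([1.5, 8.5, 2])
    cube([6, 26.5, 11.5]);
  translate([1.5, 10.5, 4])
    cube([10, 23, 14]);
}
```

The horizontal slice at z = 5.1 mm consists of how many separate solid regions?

1

At z = 5.1 mm: the 11×22 cube contributes its full rectangle; the cube at (1.5, 8.5) (footprint 6×26.5) is included at this height; the 10×23 cube at (1.5, 10.5) contributes its full rectangle; Merging all regions: the regions partially overlap (shared area 259.25 mm²), so overlapping operands fuse into one piece — 1 connected region. The result has 1 disconnected region.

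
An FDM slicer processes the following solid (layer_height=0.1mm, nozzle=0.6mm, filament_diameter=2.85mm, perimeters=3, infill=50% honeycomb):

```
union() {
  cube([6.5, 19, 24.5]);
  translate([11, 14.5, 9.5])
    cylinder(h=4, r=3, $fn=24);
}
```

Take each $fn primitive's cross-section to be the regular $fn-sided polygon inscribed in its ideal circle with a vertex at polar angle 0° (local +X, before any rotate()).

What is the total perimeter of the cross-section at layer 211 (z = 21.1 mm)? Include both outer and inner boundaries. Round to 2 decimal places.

51.00 mm

At z = 21.1 mm: the cube is present — its section is the full 6.5×19 rectangle (perimeter 51.00 mm); the cylinder at (11, 14.5) is not intersected at this z (z outside [9.5, 13.5]); Combining (union): only the 6.5×19 cube is present, so the union is just that shape — boundary = 51.00 mm. Overall, the cross-section is a single solid region. Total boundary length (outer) = 51.00 mm.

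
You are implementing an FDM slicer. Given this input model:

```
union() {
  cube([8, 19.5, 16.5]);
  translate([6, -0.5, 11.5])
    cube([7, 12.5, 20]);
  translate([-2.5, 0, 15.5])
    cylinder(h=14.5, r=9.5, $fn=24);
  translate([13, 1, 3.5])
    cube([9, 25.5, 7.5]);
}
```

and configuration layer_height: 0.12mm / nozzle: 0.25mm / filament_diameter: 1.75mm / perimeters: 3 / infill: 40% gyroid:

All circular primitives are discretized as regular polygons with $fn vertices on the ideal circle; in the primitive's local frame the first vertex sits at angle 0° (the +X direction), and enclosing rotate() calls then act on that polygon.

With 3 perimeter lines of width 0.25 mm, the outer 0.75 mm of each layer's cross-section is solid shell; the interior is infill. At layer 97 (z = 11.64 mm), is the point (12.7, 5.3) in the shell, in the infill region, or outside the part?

At z = 11.64 mm: the cube (footprint 8×19.5) is included at this height; the cube at (6, -0.5) (footprint 7×12.5) is included at this height; the cylinder at (-2.5, 0) does not reach this height (z outside [15.5, 30]); the cube at (13, 1) is not intersected at this z (z outside [3.5, 11]); Merging all regions: the regions partially overlap (shared area 24.00 mm²), so overlapping operands fuse into one piece — 1 connected region. Overall, the cross-section is a single solid region. The nearest boundary edge runs (13.00, 12.00)→(13.00, -0.50); distance from the point to it = 0.30 mm. The point is inside the cross-section, 0.30 mm from the nearest boundary — within the 0.75 mm shell band (3 × 0.25).

shell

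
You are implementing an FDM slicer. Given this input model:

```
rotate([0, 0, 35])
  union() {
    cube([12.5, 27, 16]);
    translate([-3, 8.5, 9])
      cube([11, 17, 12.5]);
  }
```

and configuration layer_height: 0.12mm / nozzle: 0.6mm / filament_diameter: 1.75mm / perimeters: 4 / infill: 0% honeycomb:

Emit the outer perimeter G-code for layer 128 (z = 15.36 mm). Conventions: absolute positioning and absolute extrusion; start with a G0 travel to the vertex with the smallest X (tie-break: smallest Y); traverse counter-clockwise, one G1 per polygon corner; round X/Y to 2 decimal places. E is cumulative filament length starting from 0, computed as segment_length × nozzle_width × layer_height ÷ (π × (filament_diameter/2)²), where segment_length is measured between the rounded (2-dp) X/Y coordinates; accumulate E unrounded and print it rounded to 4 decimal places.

G0 X-17.08 Y19.17 Z15.36
G1 X-7.33 Y5.24 E0.5090
G1 X-4.88 Y6.96 E0.5986
G1 X0.00 Y0.00 E0.8530
G1 X10.24 Y7.17 E1.2272
G1 X-5.25 Y29.29 E2.0356
G1 X-15.49 Y22.12 E2.4098
G1 X-14.63 Y20.89 E2.4547
G1 X-17.08 Y19.17 E2.5443

At z = 15.36 mm: the cube is present — its section is the full 12.5×27 rectangle; the 11×17 cube at (-3, 8.5) contributes its full rectangle; Merging all regions: the regions partially overlap (shared area 136.00 mm²), so overlapping operands fuse into one piece — 1 connected region; (whole slice rotated 35° about Z — lengths, areas and connectivity unchanged). The outline is a single polygon with 8 vertices. Extrusion per mm of travel: 0.6 × 0.12 / (π × 0.875²) = 0.029934. Accumulating E over each segment gives final E = 2.5443.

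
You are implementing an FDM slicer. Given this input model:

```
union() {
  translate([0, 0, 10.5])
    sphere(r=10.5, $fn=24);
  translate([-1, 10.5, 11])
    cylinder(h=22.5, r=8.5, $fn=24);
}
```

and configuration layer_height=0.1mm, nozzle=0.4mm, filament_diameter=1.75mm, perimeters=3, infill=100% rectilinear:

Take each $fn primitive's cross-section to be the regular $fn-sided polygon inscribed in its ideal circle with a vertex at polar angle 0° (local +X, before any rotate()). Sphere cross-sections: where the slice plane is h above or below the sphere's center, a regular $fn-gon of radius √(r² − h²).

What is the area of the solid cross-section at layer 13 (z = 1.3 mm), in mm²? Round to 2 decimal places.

At z = 1.3 mm: the r=10.5 sphere slices to a regular 24-gon of circumradius 5.061 (√(r²−h²) with h=9.2 from center) (area = (24/2)·5.061²·sin(360°/24) = 79.54 mm²); the cylinder at (-1, 10.5) does not reach this height (z outside [11, 33.5]); Combining (union): only the r=10.5 sphere is present, so the union is just that shape — area = 79.54 mm². Overall, the cross-section is a single solid region. Net area = 79.54 mm².

79.54 mm²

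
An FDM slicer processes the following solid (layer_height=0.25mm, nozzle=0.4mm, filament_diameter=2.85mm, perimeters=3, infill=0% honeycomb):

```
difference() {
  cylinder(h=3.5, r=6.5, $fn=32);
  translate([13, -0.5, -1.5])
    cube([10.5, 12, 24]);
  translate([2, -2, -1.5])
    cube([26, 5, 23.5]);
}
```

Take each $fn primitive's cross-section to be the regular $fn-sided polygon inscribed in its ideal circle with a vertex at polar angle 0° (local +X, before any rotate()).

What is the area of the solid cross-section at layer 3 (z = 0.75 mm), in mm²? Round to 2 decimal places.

At z = 0.75 mm: the r=6.5 cylinder gives a regular 32-gon of circumradius 6.5 (constant along its height) (area = (32/2)·6.500²·sin(360°/32) = 131.88 mm²); the 10.5×12 cube at (13, -0.5) contributes its full rectangle (area 126.00 mm²); the cube at (2, -2) (footprint 26×5) is included at this height (area 130.00 mm²); Taking the first minus the rest: starting from the r=6.5 cylinder (131.88 mm²), the 10.5×12 cube at (13, -0.5) misses the remaining region (no effect); the 26×5 cube at (2, -2) partially overlaps it — only the 21.47 mm² overlap (of its 130.00 mm²) is removed, clipping the outline — area = 110.41 mm². Overall, the cross-section is a single solid region. Net area = 110.41 mm².

110.41 mm²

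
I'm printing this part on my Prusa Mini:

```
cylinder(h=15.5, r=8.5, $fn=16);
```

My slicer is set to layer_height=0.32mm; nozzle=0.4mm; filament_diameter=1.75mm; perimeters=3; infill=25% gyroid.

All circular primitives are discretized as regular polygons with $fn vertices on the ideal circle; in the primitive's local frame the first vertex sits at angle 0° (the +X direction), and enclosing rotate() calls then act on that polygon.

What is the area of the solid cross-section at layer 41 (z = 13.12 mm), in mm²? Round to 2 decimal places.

At z = 13.12 mm: the r=8.5 cylinder gives a regular 16-gon of circumradius 8.5 (constant along its height) (area = (16/2)·8.500²·sin(360°/16) = 221.19 mm²). Overall, the cross-section is a single solid region. Net area = 221.19 mm².

221.19 mm²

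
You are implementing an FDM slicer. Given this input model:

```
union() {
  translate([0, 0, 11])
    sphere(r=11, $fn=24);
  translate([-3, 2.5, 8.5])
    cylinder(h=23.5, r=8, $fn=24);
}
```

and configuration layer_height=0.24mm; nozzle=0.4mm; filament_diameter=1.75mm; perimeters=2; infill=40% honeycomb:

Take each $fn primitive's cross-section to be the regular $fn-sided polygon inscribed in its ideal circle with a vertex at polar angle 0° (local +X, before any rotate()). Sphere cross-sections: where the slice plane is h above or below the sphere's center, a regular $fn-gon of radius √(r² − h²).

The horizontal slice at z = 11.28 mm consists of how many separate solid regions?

At z = 11.28 mm: the r=11 sphere contributes a regular 24-gon of circumradius √(11²−0.28²) = 10.996; the cylinder at (-3, 2.5): section is a regular 24-gon, circumradius r=8; Merging all regions: the regions partially overlap (shared area 190.78 mm²), so overlapping operands fuse into one piece — 1 connected region. The result has 1 disconnected region.

1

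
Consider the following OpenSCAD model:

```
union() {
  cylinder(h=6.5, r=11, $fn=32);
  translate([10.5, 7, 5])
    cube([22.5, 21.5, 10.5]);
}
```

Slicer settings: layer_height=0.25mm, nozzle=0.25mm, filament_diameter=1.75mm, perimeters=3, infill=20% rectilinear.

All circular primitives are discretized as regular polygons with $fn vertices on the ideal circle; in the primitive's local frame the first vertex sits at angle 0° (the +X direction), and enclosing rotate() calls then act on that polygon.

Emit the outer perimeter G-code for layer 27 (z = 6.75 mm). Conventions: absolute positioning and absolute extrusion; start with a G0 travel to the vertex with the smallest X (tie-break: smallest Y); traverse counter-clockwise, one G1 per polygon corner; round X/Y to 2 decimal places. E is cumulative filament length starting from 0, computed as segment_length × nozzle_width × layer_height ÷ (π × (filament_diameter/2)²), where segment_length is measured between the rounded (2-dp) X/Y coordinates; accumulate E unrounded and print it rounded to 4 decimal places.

G0 X10.50 Y7.00 Z6.75
G1 X33.00 Y7.00 E0.5847
G1 X33.00 Y28.50 E1.1433
G1 X10.50 Y28.50 E1.7280
G1 X10.50 Y7.00 E2.2866

At z = 6.75 mm: the cylinder is absent (z outside [0, 6.5]); the cube at (10.5, 7) (footprint 22.5×21.5) is included at this height; Combining (union): only the 22.5×21.5 cube at (10.5, 7) is present, so the union is just that shape — 1 connected region. The outline is a single polygon with 4 vertices. Extrusion per mm of travel: 0.25 × 0.25 / (π × 0.875²) = 0.025984. Accumulating E over each segment gives final E = 2.2866.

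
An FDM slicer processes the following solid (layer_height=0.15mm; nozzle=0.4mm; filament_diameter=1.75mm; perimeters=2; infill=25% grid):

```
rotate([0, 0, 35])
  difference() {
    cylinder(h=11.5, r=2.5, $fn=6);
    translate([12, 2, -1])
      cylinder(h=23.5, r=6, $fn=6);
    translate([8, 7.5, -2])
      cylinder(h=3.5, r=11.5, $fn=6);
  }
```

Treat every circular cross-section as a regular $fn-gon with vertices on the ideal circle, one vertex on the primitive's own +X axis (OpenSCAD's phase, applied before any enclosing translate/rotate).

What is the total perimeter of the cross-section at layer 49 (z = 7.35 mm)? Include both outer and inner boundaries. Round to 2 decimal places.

At z = 7.35 mm: the cylinder: section is a regular 6-gon, circumradius r=2.5 (perimeter = 2·6·2.500·sin(180°/6) = 15.00 mm); the r=6 cylinder at (12, 2) gives a regular 6-gon of circumradius 6 (constant along its height) (perimeter = 2·6·6.000·sin(180°/6) = 36.00 mm); the cylinder at (8, 7.5) is absent (z outside [-2, 1.5]); After the difference (first − rest): starting from the r=2.5 cylinder, the r=6 cylinder at (12, 2) misses the remaining region (no effect) — boundary = 15.00 mm; (rotated 35° about Z; rotation is an isometry so areas/perimeters/island counts are preserved). Overall, the cross-section is a single solid region. Total boundary length (outer) = 15.00 mm.

15.00 mm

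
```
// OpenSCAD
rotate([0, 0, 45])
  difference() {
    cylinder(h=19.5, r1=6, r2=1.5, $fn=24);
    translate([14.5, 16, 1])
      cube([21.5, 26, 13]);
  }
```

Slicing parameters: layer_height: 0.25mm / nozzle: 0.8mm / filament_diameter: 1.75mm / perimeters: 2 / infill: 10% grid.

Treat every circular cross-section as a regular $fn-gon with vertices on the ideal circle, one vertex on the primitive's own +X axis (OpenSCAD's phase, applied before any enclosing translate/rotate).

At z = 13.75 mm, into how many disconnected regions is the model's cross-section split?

At z = 13.75 mm: the cone (r1=6→r2=1.5) has section circumradius 2.827 here — a regular 24-gon; the cube at (14.5, 16) (footprint 21.5×26) is included at this height; After the difference (first − rest): starting from the cone, the 21.5×26 cube at (14.5, 16) misses the remaining region (no effect) — 1 connected region; (whole slice rotated 45° about Z — lengths, areas and connectivity unchanged). The result has 1 disconnected region.

1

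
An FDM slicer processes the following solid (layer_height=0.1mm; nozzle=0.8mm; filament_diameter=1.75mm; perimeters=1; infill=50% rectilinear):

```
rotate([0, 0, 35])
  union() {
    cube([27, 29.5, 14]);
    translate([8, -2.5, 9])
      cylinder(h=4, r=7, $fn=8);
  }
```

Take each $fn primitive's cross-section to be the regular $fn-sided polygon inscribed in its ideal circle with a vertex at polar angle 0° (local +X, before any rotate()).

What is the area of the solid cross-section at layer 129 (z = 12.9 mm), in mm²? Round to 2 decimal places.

898.21 mm²

At z = 12.9 mm: the 27×29.5 cube contributes its full rectangle (area 796.50 mm²); the cylinder at (8, -2.5): section is a regular 8-gon, circumradius r=7 (area = (8/2)·7.000²·sin(360°/8) = 138.59 mm²); Combining (union): the regions partially overlap — summed areas 935.09 mm² minus the doubly-counted overlap 36.89 mm² gives 898.21 mm² — area = 898.21 mm²; (whole slice rotated 35° about Z — lengths, areas and connectivity unchanged). Overall, the cross-section is a single solid region. Net area = 898.21 mm².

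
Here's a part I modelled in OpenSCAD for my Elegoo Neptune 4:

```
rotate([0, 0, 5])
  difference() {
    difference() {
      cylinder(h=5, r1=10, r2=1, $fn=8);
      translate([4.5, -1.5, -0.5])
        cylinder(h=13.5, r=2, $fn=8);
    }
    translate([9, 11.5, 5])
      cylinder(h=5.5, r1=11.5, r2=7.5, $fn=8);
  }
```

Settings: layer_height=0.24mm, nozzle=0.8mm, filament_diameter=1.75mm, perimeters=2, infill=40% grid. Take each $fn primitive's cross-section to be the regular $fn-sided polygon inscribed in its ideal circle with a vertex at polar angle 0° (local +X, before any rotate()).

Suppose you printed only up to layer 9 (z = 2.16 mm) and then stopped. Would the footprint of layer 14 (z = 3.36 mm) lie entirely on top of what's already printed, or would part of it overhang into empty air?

Compare the two slices. At z = 2.16: the cone (r1=10→r2=1) has section circumradius 6.112 here — a regular 8-gon (area = (8/2)·6.112²·sin(360°/8) = 105.66 mm²); the r=2 cylinder at (4.5, -1.5) contributes a regular 8-gon of circumradius 2 (area = (8/2)·2.000²·sin(360°/8) = 11.31 mm²); Taking the first minus the rest: starting from the cone (105.66 mm²), the r=2 cylinder at (4.5, -1.5) partially overlaps it — only the 9.02 mm² overlap (of its 11.31 mm²) is removed, clipping the outline — area = 96.64 mm²; the cone at (9, 11.5) is absent (z outside [5, 10.5]); Subtracting the remaining from the first: none of the subtracted shapes is present at this height, so that combined region is unchanged — area = 96.64 mm²; (whole slice rotated 5° about Z — lengths, areas and connectivity unchanged). At z = 3.36: the cone: at t=0.672 of its height the radius interpolates to r₁+(r₂−r₁)t = 3.952, giving a regular 8-gon of that circumradius (area = (8/2)·3.952²·sin(360°/8) = 44.18 mm²); the r=2 cylinder at (4.5, -1.5) gives a regular 8-gon of circumradius 2 (constant along its height) (area = (8/2)·2.000²·sin(360°/8) = 11.31 mm²); After the difference (first − rest): starting from the cone (44.18 mm²), the r=2 cylinder at (4.5, -1.5) partially overlaps it — only the 1.73 mm² overlap (of its 11.31 mm²) is removed, clipping the outline — area = 42.44 mm²; the cone at (9, 11.5) is absent (z outside [5, 10.5]); Taking the first minus the rest: none of the subtracted shapes is present at this height, so that combined region is unchanged — area = 42.44 mm²; (rotated 5° about Z; rotation is an isometry so areas/perimeters/island counts are preserved). Checking containment: the cross-section at z = 3.36 is a subset of the cross-section at z = 2.16.

entirely on top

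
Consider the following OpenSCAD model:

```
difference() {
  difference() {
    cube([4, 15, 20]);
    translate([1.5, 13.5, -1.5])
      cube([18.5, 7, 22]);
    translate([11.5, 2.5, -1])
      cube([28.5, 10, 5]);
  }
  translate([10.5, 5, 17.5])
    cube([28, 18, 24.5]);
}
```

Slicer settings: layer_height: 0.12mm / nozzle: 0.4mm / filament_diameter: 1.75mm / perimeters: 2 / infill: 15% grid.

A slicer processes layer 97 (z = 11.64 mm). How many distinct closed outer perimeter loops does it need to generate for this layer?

At z = 11.64 mm: the cube is present — its section is the full 4×15 rectangle; the cube at (1.5, 13.5) is present — its section is the full 18.5×7 rectangle; the cube at (11.5, 2.5) is not intersected at this z (z outside [-1, 4]); After the difference (first − rest): starting from the 4×15 cube, the 18.5×7 cube at (1.5, 13.5) partially overlaps it — only the 3.75 mm² overlap (of its 129.50 mm²) is removed, clipping the outline — 1 connected region; the cube at (10.5, 5) is absent (z outside [17.5, 42]); Subtracting the remaining from the first: none of the subtracted shapes is present at this height, so the result so far is unchanged — 1 connected region. The result has 1 disconnected region.

1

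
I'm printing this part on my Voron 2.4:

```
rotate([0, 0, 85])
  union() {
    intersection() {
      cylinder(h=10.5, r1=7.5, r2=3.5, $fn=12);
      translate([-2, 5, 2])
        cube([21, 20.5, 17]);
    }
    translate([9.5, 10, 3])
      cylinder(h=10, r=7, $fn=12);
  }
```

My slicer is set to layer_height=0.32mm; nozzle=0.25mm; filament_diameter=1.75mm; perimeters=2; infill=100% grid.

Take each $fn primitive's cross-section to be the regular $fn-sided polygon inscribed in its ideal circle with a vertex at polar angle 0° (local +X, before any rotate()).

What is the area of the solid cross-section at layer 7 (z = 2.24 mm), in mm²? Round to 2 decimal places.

At z = 2.24 mm: the cone contributes a regular 12-gon of circumradius 6.647 (interpolated between r1=7.5 and r2=3.5 at t=0.213) (area = (12/2)·6.647²·sin(360°/12) = 132.53 mm²); the 21×20.5 cube at (-2, 5) contributes its full rectangle (area 430.50 mm²); Taking the intersection: the 21×20.5 cube at (-2, 5) partially overlaps the cone; clipping to the common part keeps 7.04 mm² — area = 7.04 mm²; the cylinder at (9.5, 10) is absent (z outside [3, 13]); Merging all regions: only that combined region is present, so the union is just that shape — area = 7.04 mm²; (rotated 85° about Z; rotation is an isometry so areas/perimeters/island counts are preserved). Overall, the cross-section is a single solid region. Net area = 7.04 mm².

7.04 mm²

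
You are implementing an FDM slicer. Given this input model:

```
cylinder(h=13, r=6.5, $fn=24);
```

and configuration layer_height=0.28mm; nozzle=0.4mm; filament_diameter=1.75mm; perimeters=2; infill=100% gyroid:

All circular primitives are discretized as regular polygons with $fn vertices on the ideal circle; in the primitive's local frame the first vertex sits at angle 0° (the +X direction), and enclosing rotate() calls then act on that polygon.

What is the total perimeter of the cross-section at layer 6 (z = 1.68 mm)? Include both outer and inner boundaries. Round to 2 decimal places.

At z = 1.68 mm: the r=6.5 cylinder gives a regular 24-gon of circumradius 6.5 (constant along its height) (perimeter = 2·24·6.500·sin(180°/24) = 40.72 mm). Overall, the cross-section is a single solid region. Total boundary length (outer) = 40.72 mm.

40.72 mm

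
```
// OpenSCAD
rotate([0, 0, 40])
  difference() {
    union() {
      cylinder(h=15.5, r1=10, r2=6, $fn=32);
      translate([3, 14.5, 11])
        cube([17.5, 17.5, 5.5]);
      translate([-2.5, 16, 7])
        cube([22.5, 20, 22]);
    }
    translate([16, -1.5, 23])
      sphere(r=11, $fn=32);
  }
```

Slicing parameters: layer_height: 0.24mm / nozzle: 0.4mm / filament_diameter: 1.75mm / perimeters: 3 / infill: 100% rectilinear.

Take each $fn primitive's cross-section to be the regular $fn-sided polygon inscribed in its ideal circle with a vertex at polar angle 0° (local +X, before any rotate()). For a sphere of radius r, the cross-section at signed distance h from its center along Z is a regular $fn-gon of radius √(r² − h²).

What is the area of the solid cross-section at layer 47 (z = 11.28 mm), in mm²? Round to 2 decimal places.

641.12 mm²

At z = 11.28 mm: the cone contributes a regular 32-gon of circumradius 7.089 (interpolated between r1=10 and r2=6 at t=0.728) (area = (32/2)·7.089²·sin(360°/32) = 156.87 mm²); the cube at (3, 14.5) (footprint 17.5×17.5) is included at this height (area 306.25 mm²); the 22.5×20 cube at (-2.5, 16) contributes its full rectangle (area 450.00 mm²); Merging all regions: the regions partially overlap — summed areas 913.12 mm² minus the doubly-counted overlap 272.00 mm² gives 641.12 mm² — area = 641.12 mm²; the sphere at (16, -1.5) does not reach this height (|z−center|=11.720 > r=11); Subtracting the remaining from the first: none of the subtracted shapes is present at this height, so that combined region is unchanged — area = 641.12 mm²; (whole slice rotated 40° about Z — lengths, areas and connectivity unchanged). Overall, the cross-section has 2 separate islands. Net area = 641.12 mm².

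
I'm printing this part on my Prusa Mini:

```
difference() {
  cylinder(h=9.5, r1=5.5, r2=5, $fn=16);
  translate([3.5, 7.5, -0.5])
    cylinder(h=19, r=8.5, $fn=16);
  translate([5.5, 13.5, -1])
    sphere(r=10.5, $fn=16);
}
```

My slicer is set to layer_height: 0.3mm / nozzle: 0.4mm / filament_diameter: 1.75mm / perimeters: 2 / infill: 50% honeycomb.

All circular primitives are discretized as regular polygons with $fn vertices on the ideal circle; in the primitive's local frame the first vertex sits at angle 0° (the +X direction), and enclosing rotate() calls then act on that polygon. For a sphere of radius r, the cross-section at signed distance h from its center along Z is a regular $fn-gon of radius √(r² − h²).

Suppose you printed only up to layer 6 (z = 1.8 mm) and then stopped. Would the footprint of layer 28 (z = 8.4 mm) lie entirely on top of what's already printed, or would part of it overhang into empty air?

entirely on top

Compare the two slices. At z = 1.8: the cone (r1=5.5→r2=5) has section circumradius 5.405 here — a regular 16-gon (area = (16/2)·5.405²·sin(360°/16) = 89.45 mm²); the cylinder at (3.5, 7.5): section is a regular 16-gon, circumradius r=8.5 (area = (16/2)·8.500²·sin(360°/16) = 221.19 mm²); the sphere at (5.5, 13.5): section is a regular 16-gon, circumradius = √(r²−h²) = √(10.5²−2.8²) = 10.120 (area = (16/2)·10.120²·sin(360°/16) = 313.52 mm²); Taking the first minus the rest: starting from the cone (89.45 mm²), the r=8.5 cylinder at (3.5, 7.5) partially overlaps it — only the 39.77 mm² overlap (of its 221.19 mm²) is removed, clipping the outline; the r=10.5 sphere at (5.5, 13.5) misses the remaining region (no effect) — area = 49.68 mm². At z = 8.4: the cone: at t=0.884 of its height the radius interpolates to r₁+(r₂−r₁)t = 5.058, giving a regular 16-gon of that circumradius (area = (16/2)·5.058²·sin(360°/16) = 78.32 mm²); the r=8.5 cylinder at (3.5, 7.5) gives a regular 16-gon of circumradius 8.5 (constant along its height) (area = (16/2)·8.500²·sin(360°/16) = 221.19 mm²); the sphere at (5.5, 13.5): section is a regular 16-gon, circumradius = √(r²−h²) = √(10.5²−9.4²) = 4.679 (area = (16/2)·4.679²·sin(360°/16) = 67.02 mm²); After the difference (first − rest): starting from the cone (78.32 mm²), the r=8.5 cylinder at (3.5, 7.5) partially overlaps it — only the 35.27 mm² overlap (of its 221.19 mm²) is removed, clipping the outline; the r=10.5 sphere at (5.5, 13.5) misses the remaining region (no effect) — area = 43.05 mm². Checking containment: the cross-section at z = 8.4 is a subset of the cross-section at z = 1.8.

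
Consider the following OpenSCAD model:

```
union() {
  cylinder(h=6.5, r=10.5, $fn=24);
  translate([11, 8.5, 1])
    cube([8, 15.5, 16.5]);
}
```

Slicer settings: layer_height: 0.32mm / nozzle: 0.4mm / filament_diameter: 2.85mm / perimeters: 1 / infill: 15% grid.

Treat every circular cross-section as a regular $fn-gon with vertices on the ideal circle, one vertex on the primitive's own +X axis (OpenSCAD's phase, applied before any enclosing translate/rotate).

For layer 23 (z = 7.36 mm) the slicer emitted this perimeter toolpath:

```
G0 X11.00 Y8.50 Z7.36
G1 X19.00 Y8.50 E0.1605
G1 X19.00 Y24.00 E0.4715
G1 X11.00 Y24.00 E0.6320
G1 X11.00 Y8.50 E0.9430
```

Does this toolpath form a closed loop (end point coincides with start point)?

yes

Start point (G0): (11.00, 8.50). End point (last G1): the path returns to the start — closed.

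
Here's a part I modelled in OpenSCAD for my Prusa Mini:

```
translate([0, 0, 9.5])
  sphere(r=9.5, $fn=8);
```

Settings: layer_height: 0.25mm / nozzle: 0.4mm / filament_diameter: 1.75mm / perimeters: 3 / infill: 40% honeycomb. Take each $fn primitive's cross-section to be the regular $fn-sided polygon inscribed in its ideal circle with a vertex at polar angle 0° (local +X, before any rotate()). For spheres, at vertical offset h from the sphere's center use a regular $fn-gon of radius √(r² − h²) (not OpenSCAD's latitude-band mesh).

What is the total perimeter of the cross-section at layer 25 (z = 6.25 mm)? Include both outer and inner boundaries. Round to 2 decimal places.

At z = 6.25 mm: the r=9.5 sphere slices to a regular 8-gon of circumradius 8.927 (√(r²−h²) with h=3.25 from center) (perimeter = 2·8·8.927·sin(180°/8) = 54.66 mm). Overall, the cross-section is a single solid region. Total boundary length (outer) = 54.66 mm.

54.66 mm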